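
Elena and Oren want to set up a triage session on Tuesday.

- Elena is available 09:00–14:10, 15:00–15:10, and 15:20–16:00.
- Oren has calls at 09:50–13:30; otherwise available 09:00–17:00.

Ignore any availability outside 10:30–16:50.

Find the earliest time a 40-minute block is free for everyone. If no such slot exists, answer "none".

13:30

Oren free within 09:00–17:00: 09:00–09:50, 13:30–17:00.
Elena ∩ Oren: 09:00–09:50, 13:30–14:10, 15:00–15:10, 15:20–16:00.
Restricted to 10:30–16:50: 13:30–14:10, 15:00–15:10, 15:20–16:00.
Windows ≥ 40 min: 13:30–14:10, 15:20–16:00.
Earliest such window starts at 13:30.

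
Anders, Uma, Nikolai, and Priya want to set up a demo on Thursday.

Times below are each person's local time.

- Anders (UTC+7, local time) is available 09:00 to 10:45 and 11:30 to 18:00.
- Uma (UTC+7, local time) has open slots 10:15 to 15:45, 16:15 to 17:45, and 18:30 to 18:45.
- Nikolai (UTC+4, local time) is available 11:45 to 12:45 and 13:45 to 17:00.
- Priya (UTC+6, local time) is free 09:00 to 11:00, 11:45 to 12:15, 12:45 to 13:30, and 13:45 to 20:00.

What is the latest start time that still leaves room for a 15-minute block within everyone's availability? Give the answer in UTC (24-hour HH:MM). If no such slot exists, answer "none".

Anders → UTC: 02:00–03:45, 04:30–11:00.
Uma → UTC: 03:15–08:45, 09:15–10:45, 11:30–11:45.
Nikolai → UTC: 07:45–08:45, 09:45–13:00.
Priya → UTC: 03:00–05:00, 05:45–06:15, 06:45–07:30, 07:45–14:00.
Anders ∩ Uma: 03:15–03:45, 04:30–08:45, 09:15–10:45.
Anders ∩ Uma ∩ Nikolai: 07:45–08:45, 09:45–10:45.
Anders ∩ Uma ∩ Nikolai ∩ Priya: 07:45–08:45, 09:45–10:45.
Windows ≥ 15 min: 07:45–08:45, 09:45–10:45.
Latest start in the last window 09:45–10:45 is 10:45 − 15 min = 10:30.

10:30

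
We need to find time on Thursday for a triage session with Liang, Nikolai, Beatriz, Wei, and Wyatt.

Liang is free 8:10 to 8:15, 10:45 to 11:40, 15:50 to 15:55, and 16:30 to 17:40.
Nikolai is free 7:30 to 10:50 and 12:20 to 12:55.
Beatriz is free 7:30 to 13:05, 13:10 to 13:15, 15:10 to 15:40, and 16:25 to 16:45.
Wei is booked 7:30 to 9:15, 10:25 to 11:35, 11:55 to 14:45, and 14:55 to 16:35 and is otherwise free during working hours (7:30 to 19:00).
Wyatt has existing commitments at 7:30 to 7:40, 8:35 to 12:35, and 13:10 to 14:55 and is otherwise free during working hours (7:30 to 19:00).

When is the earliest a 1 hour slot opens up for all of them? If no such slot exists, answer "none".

Wei free within 07:30–19:00: 09:15–10:25, 11:35–11:55, 14:45–14:55, 16:35–19:00.
Wyatt free within 07:30–19:00: 07:40–08:35, 12:35–13:10, 14:55–19:00.
Liang ∩ Nikolai: 08:10–08:15, 10:45–10:50.
Liang ∩ Nikolai ∩ Beatriz: 08:10–08:15, 10:45–10:50.
Liang ∩ Nikolai ∩ Beatriz ∩ Wei: (none).
Liang ∩ Nikolai ∩ Beatriz ∩ Wei ∩ Wyatt: (none).
Windows ≥ 60 min: (none).

none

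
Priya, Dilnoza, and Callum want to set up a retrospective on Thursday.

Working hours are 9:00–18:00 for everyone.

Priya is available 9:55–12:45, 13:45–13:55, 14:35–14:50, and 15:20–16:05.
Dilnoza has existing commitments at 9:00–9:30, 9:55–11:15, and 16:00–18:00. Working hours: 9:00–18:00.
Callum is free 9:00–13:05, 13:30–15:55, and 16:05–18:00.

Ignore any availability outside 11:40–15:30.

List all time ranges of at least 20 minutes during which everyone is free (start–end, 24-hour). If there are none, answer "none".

Dilnoza free within 09:00–18:00: 09:30–09:55, 11:15–16:00.
Priya ∩ Dilnoza: 11:15–12:45, 13:45–13:55, 14:35–14:50, 15:20–16:00.
Priya ∩ Dilnoza ∩ Callum: 11:15–12:45, 13:45–13:55, 14:35–14:50, 15:20–15:55.
Restricted to 11:40–15:30: 11:40–12:45, 13:45–13:55, 14:35–14:50, 15:20–15:30.
Windows ≥ 20 min: 11:40–12:45.

11:40–12:45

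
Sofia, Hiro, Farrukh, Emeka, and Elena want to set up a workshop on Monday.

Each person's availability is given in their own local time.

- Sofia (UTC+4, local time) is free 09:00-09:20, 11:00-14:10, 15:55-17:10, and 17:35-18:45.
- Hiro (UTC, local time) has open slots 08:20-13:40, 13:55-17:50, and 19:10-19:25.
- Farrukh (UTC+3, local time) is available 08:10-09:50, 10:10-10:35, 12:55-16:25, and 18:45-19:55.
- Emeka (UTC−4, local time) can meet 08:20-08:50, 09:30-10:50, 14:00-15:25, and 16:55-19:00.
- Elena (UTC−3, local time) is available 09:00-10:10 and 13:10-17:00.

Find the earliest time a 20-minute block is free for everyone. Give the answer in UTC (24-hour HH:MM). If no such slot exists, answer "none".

12:20

Sofia → UTC: 05:00–05:20, 07:00–10:10, 11:55–13:10, 13:35–14:45.
Hiro → UTC: 08:20–13:40, 13:55–17:50, 19:10–19:25.
Farrukh → UTC: 05:10–06:50, 07:10–07:35, 09:55–13:25, 15:45–16:55.
Emeka → UTC: 12:20–12:50, 13:30–14:50, 18:00–19:25, 20:55–23:00.
Elena → UTC: 12:00–13:10, 16:10–20:00.
Sofia ∩ Hiro: 08:20–10:10, 11:55–13:10, 13:35–13:40, 13:55–14:45.
Sofia ∩ Hiro ∩ Farrukh: 09:55–10:10, 11:55–13:10.
Sofia ∩ Hiro ∩ Farrukh ∩ Emeka: 12:20–12:50.
Sofia ∩ Hiro ∩ Farrukh ∩ Emeka ∩ Elena: 12:20–12:50.
Windows ≥ 20 min: 12:20–12:50.
Earliest such window starts at 12:20.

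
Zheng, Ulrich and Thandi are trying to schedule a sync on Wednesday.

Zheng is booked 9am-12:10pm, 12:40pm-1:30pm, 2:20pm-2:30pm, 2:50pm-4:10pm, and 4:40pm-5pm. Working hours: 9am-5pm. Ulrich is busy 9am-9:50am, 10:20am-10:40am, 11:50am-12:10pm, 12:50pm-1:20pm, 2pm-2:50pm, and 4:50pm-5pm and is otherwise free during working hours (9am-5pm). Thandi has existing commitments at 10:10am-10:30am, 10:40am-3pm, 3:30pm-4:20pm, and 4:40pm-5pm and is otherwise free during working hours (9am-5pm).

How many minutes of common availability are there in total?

20 minutes

Zheng free within 09:00–17:00: 12:10–12:40, 13:30–14:20, 14:30–14:50, 16:10–16:40.
Ulrich free within 09:00–17:00: 09:50–10:20, 10:40–11:50, 12:10–12:50, 13:20–14:00, 14:50–16:50.
Thandi free within 09:00–17:00: 09:00–10:10, 10:30–10:40, 15:00–15:30, 16:20–16:40.
Zheng ∩ Ulrich: 12:10–12:40, 13:30–14:00, 16:10–16:40.
Zheng ∩ Ulrich ∩ Thandi: 16:20–16:40.
Total common minutes: 20.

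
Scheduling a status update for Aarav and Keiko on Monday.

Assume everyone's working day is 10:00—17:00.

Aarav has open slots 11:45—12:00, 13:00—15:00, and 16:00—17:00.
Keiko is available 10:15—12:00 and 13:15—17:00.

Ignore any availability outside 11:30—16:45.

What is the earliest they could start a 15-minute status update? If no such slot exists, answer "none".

Aarav ∩ Keiko: 11:45–12:00, 13:15–15:00, 16:00–17:00.
Restricted to 11:30–16:45: 11:45–12:00, 13:15–15:00, 16:00–16:45.
Windows ≥ 15 min: 11:45–12:00, 13:15–15:00, 16:00–16:45.
Earliest such window starts at 11:45.

11:45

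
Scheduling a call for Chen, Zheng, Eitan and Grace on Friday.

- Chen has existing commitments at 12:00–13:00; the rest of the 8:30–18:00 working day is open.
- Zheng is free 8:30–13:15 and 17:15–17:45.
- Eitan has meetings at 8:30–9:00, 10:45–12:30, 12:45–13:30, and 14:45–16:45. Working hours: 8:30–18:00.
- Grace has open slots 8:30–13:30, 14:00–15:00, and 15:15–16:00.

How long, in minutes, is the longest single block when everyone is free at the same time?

Chen free within 08:30–18:00: 08:30–12:00, 13:00–18:00.
Eitan free within 08:30–18:00: 09:00–10:45, 12:30–12:45, 13:30–14:45, 16:45–18:00.
Chen ∩ Zheng: 08:30–12:00, 13:00–13:15, 17:15–17:45.
Chen ∩ Zheng ∩ Eitan: 09:00–10:45, 17:15–17:45.
Chen ∩ Zheng ∩ Eitan ∩ Grace: 09:00–10:45.
Single common window of 105 minutes.

105 minutes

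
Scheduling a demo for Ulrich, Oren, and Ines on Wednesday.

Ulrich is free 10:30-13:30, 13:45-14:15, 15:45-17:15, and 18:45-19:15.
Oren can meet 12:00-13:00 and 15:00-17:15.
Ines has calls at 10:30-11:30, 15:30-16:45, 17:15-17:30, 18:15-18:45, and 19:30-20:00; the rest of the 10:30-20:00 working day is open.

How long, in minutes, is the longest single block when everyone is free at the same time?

Ines free within 10:30–20:00: 11:30–15:30, 16:45–17:15, 17:30–18:15, 18:45–19:30.
Ulrich ∩ Oren: 12:00–13:00, 15:45–17:15.
Ulrich ∩ Oren ∩ Ines: 12:00–13:00, 16:45–17:15.
Common window lengths: 60, 30 min; longest is 60.

60 minutes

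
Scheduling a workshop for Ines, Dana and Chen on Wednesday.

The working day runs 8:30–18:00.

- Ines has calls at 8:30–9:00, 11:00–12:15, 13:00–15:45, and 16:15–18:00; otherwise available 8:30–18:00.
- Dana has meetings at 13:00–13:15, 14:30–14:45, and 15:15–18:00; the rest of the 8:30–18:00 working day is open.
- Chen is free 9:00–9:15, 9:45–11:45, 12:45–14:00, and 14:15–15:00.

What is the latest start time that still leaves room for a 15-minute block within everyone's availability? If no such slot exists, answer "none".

12:45

Ines free within 08:30–18:00: 09:00–11:00, 12:15–13:00, 15:45–16:15.
Dana free within 08:30–18:00: 08:30–13:00, 13:15–14:30, 14:45–15:15.
Ines ∩ Dana: 09:00–11:00, 12:15–13:00.
Ines ∩ Dana ∩ Chen: 09:00–09:15, 09:45–11:00, 12:45–13:00.
Windows ≥ 15 min: 09:00–09:15, 09:45–11:00, 12:45–13:00.
Latest start in the last window 12:45–13:00 is 13:00 − 15 min = 12:45.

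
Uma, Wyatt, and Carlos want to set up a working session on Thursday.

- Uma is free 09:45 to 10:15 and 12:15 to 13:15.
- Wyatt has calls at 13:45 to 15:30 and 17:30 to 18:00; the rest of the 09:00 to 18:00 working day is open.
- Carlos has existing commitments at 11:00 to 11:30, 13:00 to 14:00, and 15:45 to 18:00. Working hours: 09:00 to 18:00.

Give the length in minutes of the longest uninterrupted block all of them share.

Wyatt free within 09:00–18:00: 09:00–13:45, 15:30–17:30.
Carlos free within 09:00–18:00: 09:00–11:00, 11:30–13:00, 14:00–15:45.
Uma ∩ Wyatt: 09:45–10:15, 12:15–13:15.
Uma ∩ Wyatt ∩ Carlos: 09:45–10:15, 12:15–13:00.
Common window lengths: 30, 45 min; longest is 45.

45 minutes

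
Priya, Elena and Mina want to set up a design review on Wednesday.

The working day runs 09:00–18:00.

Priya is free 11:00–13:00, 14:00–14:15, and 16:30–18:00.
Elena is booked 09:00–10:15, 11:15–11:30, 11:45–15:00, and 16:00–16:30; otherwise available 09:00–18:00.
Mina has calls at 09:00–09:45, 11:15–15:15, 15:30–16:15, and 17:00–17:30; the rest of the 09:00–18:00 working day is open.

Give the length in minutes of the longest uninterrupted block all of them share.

30 minutes

Elena free within 09:00–18:00: 10:15–11:15, 11:30–11:45, 15:00–16:00, 16:30–18:00.
Mina free within 09:00–18:00: 09:45–11:15, 15:15–15:30, 16:15–17:00, 17:30–18:00.
Priya ∩ Elena: 11:00–11:15, 11:30–11:45, 16:30–18:00.
Priya ∩ Elena ∩ Mina: 11:00–11:15, 16:30–17:00, 17:30–18:00.
Common window lengths: 15, 30, 30 min; longest is 30.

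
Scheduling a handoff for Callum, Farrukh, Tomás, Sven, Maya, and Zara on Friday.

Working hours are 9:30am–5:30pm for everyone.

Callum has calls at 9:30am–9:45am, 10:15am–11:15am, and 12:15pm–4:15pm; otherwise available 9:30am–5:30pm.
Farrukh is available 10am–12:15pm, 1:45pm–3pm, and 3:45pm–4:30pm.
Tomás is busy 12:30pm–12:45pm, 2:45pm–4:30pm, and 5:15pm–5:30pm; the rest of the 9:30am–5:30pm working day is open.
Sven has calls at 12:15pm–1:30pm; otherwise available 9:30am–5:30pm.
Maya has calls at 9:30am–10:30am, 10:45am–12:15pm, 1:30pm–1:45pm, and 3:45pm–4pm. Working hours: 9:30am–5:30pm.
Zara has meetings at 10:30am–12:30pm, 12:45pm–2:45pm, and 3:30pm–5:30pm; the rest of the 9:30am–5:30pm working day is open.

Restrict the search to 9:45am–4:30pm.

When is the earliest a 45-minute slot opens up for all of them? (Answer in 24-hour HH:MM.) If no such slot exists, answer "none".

none

Callum free within 09:30–17:30: 09:45–10:15, 11:15–12:15, 16:15–17:30.
Tomás free within 09:30–17:30: 09:30–12:30, 12:45–14:45, 16:30–17:15.
Sven free within 09:30–17:30: 09:30–12:15, 13:30–17:30.
Maya free within 09:30–17:30: 10:30–10:45, 12:15–13:30, 13:45–15:45, 16:00–17:30.
Zara free within 09:30–17:30: 09:30–10:30, 12:30–12:45, 14:45–15:30.
Callum ∩ Farrukh: 10:00–10:15, 11:15–12:15, 16:15–16:30.
Callum ∩ Farrukh ∩ Tomás: 10:00–10:15, 11:15–12:15.
Callum ∩ Farrukh ∩ Tomás ∩ Sven: 10:00–10:15, 11:15–12:15.
Callum ∩ Farrukh ∩ Tomás ∩ Sven ∩ Maya: (none).
Callum ∩ Farrukh ∩ Tomás ∩ Sven ∩ Maya ∩ Zara: (none).
Restricted to 09:45–16:30: (none).
Windows ≥ 45 min: (none).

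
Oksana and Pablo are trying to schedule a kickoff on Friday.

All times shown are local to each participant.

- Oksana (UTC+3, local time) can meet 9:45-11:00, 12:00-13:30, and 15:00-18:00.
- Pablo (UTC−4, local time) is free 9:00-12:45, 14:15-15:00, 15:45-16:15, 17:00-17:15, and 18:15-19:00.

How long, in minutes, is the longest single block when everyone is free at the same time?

120 minutes

Oksana → UTC: 06:45–08:00, 09:00–10:30, 12:00–15:00.
Pablo → UTC: 13:00–16:45, 18:15–19:00, 19:45–20:15, 21:00–21:15, 22:15–23:00.
Oksana ∩ Pablo: 13:00–15:00.
Single common window of 120 minutes.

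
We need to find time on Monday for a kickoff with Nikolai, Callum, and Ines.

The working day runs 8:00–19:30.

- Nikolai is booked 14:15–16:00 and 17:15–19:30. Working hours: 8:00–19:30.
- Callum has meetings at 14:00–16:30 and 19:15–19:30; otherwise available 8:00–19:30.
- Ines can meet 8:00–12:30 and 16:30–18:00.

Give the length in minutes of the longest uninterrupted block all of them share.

Nikolai free within 08:00–19:30: 08:00–14:15, 16:00–17:15.
Callum free within 08:00–19:30: 08:00–14:00, 16:30–19:15.
Nikolai ∩ Callum: 08:00–14:00, 16:30–17:15.
Nikolai ∩ Callum ∩ Ines: 08:00–12:30, 16:30–17:15.
Common window lengths: 270, 45 min; longest is 270.

270 minutes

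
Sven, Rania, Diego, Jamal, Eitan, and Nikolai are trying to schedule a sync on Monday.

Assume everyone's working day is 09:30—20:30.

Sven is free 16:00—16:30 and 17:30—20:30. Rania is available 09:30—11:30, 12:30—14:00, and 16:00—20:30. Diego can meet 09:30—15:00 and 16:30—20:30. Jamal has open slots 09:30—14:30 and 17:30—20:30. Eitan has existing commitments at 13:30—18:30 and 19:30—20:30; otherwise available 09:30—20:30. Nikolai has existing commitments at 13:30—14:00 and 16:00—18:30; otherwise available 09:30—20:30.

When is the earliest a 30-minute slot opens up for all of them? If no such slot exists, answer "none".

Eitan free within 09:30–20:30: 09:30–13:30, 18:30–19:30.
Nikolai free within 09:30–20:30: 09:30–13:30, 14:00–16:00, 18:30–20:30.
Sven ∩ Rania: 16:00–16:30, 17:30–20:30.
Sven ∩ Rania ∩ Diego: 17:30–20:30.
Sven ∩ Rania ∩ Diego ∩ Jamal: 17:30–20:30.
Sven ∩ Rania ∩ Diego ∩ Jamal ∩ Eitan: 18:30–19:30.
Sven ∩ Rania ∩ Diego ∩ Jamal ∩ Eitan ∩ Nikolai: 18:30–19:30.
Windows ≥ 30 min: 18:30–19:30.
Earliest such window starts at 18:30.

18:30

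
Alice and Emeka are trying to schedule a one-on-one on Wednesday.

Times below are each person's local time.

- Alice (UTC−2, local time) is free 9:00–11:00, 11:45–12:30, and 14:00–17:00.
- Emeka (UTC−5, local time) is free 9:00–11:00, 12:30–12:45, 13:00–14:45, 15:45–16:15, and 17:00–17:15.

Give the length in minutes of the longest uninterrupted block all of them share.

Alice → UTC: 11:00–13:00, 13:45–14:30, 16:00–19:00.
Emeka → UTC: 14:00–16:00, 17:30–17:45, 18:00–19:45, 20:45–21:15, 22:00–22:15.
Alice ∩ Emeka: 14:00–14:30, 17:30–17:45, 18:00–19:00.
Common window lengths: 30, 15, 60 min; longest is 60.

60 minutes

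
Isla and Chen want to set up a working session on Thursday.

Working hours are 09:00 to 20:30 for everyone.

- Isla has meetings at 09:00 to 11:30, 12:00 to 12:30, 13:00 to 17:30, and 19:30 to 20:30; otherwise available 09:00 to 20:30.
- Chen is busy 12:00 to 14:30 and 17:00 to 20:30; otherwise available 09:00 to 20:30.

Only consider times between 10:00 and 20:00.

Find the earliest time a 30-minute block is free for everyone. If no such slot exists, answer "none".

Isla free within 09:00–20:30: 11:30–12:00, 12:30–13:00, 17:30–19:30.
Chen free within 09:00–20:30: 09:00–12:00, 14:30–17:00.
Isla ∩ Chen: 11:30–12:00.
Restricted to 10:00–20:00: 11:30–12:00.
Windows ≥ 30 min: 11:30–12:00.
Earliest such window starts at 11:30.

11:30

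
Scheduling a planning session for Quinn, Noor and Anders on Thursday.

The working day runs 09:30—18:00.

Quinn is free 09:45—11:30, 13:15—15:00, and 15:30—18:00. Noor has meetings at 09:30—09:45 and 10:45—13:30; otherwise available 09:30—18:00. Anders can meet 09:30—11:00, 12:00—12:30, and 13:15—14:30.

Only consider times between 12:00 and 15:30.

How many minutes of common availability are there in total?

60 minutes

Noor free within 09:30–18:00: 09:45–10:45, 13:30–18:00.
Quinn ∩ Noor: 09:45–10:45, 13:30–15:00, 15:30–18:00.
Quinn ∩ Noor ∩ Anders: 09:45–10:45, 13:30–14:30.
Restricted to 12:00–15:30: 13:30–14:30.
Total common minutes: 60.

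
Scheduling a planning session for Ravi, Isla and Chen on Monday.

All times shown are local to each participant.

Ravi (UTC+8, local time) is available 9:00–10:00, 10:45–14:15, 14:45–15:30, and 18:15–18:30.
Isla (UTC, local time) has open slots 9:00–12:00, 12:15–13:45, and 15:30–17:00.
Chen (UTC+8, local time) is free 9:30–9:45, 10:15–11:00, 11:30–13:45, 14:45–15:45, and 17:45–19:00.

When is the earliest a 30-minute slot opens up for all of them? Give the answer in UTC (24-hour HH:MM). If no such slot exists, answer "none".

Ravi → UTC: 01:00–02:00, 02:45–06:15, 06:45–07:30, 10:15–10:30.
Isla → UTC: 09:00–12:00, 12:15–13:45, 15:30–17:00.
Chen → UTC: 01:30–01:45, 02:15–03:00, 03:30–05:45, 06:45–07:45, 09:45–11:00.
Ravi ∩ Isla: 10:15–10:30.
Ravi ∩ Isla ∩ Chen: 10:15–10:30.
Windows ≥ 30 min: (none).

none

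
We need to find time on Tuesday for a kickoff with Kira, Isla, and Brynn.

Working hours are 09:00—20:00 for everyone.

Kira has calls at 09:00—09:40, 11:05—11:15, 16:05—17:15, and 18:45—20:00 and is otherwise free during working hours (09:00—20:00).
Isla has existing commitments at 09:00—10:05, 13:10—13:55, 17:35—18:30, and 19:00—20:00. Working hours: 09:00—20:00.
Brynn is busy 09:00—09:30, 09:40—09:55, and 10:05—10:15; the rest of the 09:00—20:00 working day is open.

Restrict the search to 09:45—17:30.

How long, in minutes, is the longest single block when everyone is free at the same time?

130 minutes

Kira free within 09:00–20:00: 09:40–11:05, 11:15–16:05, 17:15–18:45.
Isla free within 09:00–20:00: 10:05–13:10, 13:55–17:35, 18:30–19:00.
Brynn free within 09:00–20:00: 09:30–09:40, 09:55–10:05, 10:15–20:00.
Kira ∩ Isla: 10:05–11:05, 11:15–13:10, 13:55–16:05, 17:15–17:35, 18:30–18:45.
Kira ∩ Isla ∩ Brynn: 10:15–11:05, 11:15–13:10, 13:55–16:05, 17:15–17:35, 18:30–18:45.
Restricted to 09:45–17:30: 10:15–11:05, 11:15–13:10, 13:55–16:05, 17:15–17:30.
Common window lengths: 50, 115, 130, 15 min; longest is 130.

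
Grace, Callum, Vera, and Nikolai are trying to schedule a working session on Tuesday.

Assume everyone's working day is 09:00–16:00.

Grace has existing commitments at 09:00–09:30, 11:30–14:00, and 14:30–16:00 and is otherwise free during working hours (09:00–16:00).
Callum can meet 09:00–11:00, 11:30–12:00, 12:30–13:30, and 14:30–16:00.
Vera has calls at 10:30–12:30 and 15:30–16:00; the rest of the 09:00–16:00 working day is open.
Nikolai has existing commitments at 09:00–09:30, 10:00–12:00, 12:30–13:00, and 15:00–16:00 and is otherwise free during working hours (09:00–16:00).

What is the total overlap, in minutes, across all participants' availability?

30 minutes

Grace free within 09:00–16:00: 09:30–11:30, 14:00–14:30.
Vera free within 09:00–16:00: 09:00–10:30, 12:30–15:30.
Nikolai free within 09:00–16:00: 09:30–10:00, 12:00–12:30, 13:00–15:00.
Grace ∩ Callum: 09:30–11:00.
Grace ∩ Callum ∩ Vera: 09:30–10:30.
Grace ∩ Callum ∩ Vera ∩ Nikolai: 09:30–10:00.
Total common minutes: 30.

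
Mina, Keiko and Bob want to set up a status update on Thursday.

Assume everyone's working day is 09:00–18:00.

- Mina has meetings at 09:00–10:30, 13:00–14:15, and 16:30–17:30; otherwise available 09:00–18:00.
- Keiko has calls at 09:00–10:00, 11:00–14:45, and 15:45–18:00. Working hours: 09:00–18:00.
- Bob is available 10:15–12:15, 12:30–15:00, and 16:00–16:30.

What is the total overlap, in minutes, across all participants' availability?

45 minutes

Mina free within 09:00–18:00: 10:30–13:00, 14:15–16:30, 17:30–18:00.
Keiko free within 09:00–18:00: 10:00–11:00, 14:45–15:45.
Mina ∩ Keiko: 10:30–11:00, 14:45–15:45.
Mina ∩ Keiko ∩ Bob: 10:30–11:00, 14:45–15:00.
Total common minutes: 30 + 15 = 45.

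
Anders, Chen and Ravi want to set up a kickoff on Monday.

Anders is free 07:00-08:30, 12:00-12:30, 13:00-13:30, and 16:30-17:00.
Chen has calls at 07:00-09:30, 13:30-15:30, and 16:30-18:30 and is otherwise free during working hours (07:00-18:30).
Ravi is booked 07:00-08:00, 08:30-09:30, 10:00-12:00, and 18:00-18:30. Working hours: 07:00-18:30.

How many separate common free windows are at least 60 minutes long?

Chen free within 07:00–18:30: 09:30–13:30, 15:30–16:30.
Ravi free within 07:00–18:30: 08:00–08:30, 09:30–10:00, 12:00–18:00.
Anders ∩ Chen: 12:00–12:30, 13:00–13:30.
Anders ∩ Chen ∩ Ravi: 12:00–12:30, 13:00–13:30.
Windows ≥ 60 min: (none).
That's 0 windows.

0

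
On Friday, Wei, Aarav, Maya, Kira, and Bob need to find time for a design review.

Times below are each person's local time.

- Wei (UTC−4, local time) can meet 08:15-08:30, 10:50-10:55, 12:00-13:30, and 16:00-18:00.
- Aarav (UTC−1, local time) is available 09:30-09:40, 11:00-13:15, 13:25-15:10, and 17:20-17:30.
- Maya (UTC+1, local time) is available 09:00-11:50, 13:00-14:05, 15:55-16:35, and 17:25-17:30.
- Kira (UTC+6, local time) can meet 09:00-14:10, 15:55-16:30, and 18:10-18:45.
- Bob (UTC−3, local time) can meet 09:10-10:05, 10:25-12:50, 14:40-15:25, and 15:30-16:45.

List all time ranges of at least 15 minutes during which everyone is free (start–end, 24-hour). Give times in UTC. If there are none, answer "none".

Wei → UTC: 12:15–12:30, 14:50–14:55, 16:00–17:30, 20:00–22:00.
Aarav → UTC: 10:30–10:40, 12:00–14:15, 14:25–16:10, 18:20–18:30.
Maya → UTC: 08:00–10:50, 12:00–13:05, 14:55–15:35, 16:25–16:30.
Kira → UTC: 03:00–08:10, 09:55–10:30, 12:10–12:45.
Bob → UTC: 12:10–13:05, 13:25–15:50, 17:40–18:25, 18:30–19:45.
Wei ∩ Aarav: 12:15–12:30, 14:50–14:55, 16:00–16:10.
Wei ∩ Aarav ∩ Maya: 12:15–12:30.
Wei ∩ Aarav ∩ Maya ∩ Kira: 12:15–12:30.
Wei ∩ Aarav ∩ Maya ∩ Kira ∩ Bob: 12:15–12:30.
Windows ≥ 15 min: 12:15–12:30.

12:15–12:30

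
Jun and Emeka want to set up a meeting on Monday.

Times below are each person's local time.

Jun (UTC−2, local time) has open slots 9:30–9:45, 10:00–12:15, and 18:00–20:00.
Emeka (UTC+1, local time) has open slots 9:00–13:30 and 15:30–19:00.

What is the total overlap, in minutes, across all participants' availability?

Jun → UTC: 11:30–11:45, 12:00–14:15, 20:00–22:00.
Emeka → UTC: 08:00–12:30, 14:30–18:00.
Jun ∩ Emeka: 11:30–11:45, 12:00–12:30.
Total common minutes: 15 + 30 = 45.

45 minutes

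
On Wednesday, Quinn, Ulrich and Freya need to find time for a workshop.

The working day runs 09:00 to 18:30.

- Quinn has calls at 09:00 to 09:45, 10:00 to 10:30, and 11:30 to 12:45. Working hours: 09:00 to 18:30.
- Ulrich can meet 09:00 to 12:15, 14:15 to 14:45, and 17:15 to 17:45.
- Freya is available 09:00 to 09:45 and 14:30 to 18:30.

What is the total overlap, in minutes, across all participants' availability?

45 minutes

Quinn free within 09:00–18:30: 09:45–10:00, 10:30–11:30, 12:45–18:30.
Quinn ∩ Ulrich: 09:45–10:00, 10:30–11:30, 14:15–14:45, 17:15–17:45.
Quinn ∩ Ulrich ∩ Freya: 14:30–14:45, 17:15–17:45.
Total common minutes: 15 + 30 = 45.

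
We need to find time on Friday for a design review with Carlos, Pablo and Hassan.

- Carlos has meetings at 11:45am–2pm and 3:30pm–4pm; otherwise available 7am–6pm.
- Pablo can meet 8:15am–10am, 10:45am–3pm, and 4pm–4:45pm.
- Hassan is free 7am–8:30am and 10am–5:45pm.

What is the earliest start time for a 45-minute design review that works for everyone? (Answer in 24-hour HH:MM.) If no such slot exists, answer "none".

10:45

Carlos free within 07:00–18:00: 07:00–11:45, 14:00–15:30, 16:00–18:00.
Carlos ∩ Pablo: 08:15–10:00, 10:45–11:45, 14:00–15:00, 16:00–16:45.
Carlos ∩ Pablo ∩ Hassan: 08:15–08:30, 10:45–11:45, 14:00–15:00, 16:00–16:45.
Windows ≥ 45 min: 10:45–11:45, 14:00–15:00, 16:00–16:45.
Earliest such window starts at 10:45.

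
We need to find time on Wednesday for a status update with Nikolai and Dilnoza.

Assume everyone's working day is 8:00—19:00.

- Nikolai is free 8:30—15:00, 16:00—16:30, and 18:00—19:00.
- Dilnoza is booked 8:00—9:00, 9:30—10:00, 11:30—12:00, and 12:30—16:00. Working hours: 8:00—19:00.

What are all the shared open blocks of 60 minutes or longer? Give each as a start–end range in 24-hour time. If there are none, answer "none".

Dilnoza free within 08:00–19:00: 09:00–09:30, 10:00–11:30, 12:00–12:30, 16:00–19:00.
Nikolai ∩ Dilnoza: 09:00–09:30, 10:00–11:30, 12:00–12:30, 16:00–16:30, 18:00–19:00.
Windows ≥ 60 min: 10:00–11:30, 18:00–19:00.

10:00–11:30, 18:00–19:00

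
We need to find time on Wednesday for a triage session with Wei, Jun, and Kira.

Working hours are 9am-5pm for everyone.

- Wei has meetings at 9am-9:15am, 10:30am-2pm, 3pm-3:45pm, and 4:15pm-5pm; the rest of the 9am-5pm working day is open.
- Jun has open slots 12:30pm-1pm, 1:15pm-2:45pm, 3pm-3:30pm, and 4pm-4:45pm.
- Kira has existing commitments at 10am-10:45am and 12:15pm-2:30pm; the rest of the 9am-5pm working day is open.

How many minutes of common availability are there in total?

30 minutes

Wei free within 09:00–17:00: 09:15–10:30, 14:00–15:00, 15:45–16:15.
Kira free within 09:00–17:00: 09:00–10:00, 10:45–12:15, 14:30–17:00.
Wei ∩ Jun: 14:00–14:45, 16:00–16:15.
Wei ∩ Jun ∩ Kira: 14:30–14:45, 16:00–16:15.
Total common minutes: 15 + 15 = 30.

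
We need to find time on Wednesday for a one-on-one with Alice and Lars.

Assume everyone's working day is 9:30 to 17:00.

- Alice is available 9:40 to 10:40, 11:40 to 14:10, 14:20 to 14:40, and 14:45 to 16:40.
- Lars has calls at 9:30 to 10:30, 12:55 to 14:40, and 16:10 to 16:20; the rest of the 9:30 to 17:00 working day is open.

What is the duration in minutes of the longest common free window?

Lars free within 09:30–17:00: 10:30–12:55, 14:40–16:10, 16:20–17:00.
Alice ∩ Lars: 10:30–10:40, 11:40–12:55, 14:45–16:10, 16:20–16:40.
Common window lengths: 10, 75, 85, 20 min; longest is 85.

85 minutes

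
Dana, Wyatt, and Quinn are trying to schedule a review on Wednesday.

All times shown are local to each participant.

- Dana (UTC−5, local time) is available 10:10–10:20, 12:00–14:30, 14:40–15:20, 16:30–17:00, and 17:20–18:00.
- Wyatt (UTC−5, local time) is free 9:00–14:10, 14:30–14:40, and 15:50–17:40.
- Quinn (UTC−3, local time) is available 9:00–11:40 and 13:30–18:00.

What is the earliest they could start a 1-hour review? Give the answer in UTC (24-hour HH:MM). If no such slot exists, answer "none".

17:00

Dana → UTC: 15:10–15:20, 17:00–19:30, 19:40–20:20, 21:30–22:00, 22:20–23:00.
Wyatt → UTC: 14:00–19:10, 19:30–19:40, 20:50–22:40.
Quinn → UTC: 12:00–14:40, 16:30–21:00.
Dana ∩ Wyatt: 15:10–15:20, 17:00–19:10, 21:30–22:00, 22:20–22:40.
Dana ∩ Wyatt ∩ Quinn: 17:00–19:10.
Windows ≥ 60 min: 17:00–19:10.
Earliest such window starts at 17:00.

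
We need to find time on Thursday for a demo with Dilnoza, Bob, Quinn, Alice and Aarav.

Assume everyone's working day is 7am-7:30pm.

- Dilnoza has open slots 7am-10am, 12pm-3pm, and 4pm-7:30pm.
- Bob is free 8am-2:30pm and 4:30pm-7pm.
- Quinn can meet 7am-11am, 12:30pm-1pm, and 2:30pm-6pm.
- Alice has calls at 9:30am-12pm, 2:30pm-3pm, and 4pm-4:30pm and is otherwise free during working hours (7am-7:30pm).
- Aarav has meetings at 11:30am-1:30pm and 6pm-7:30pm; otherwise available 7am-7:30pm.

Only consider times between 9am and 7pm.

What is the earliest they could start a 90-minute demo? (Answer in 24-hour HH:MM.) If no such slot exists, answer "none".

Alice free within 07:00–19:30: 07:00–09:30, 12:00–14:30, 15:00–16:00, 16:30–19:30.
Aarav free within 07:00–19:30: 07:00–11:30, 13:30–18:00.
Dilnoza ∩ Bob: 08:00–10:00, 12:00–14:30, 16:30–19:00.
Dilnoza ∩ Bob ∩ Quinn: 08:00–10:00, 12:30–13:00, 16:30–18:00.
Dilnoza ∩ Bob ∩ Quinn ∩ Alice: 08:00–09:30, 12:30–13:00, 16:30–18:00.
Dilnoza ∩ Bob ∩ Quinn ∩ Alice ∩ Aarav: 08:00–09:30, 16:30–18:00.
Restricted to 09:00–19:00: 09:00–09:30, 16:30–18:00.
Windows ≥ 90 min: 16:30–18:00.
Earliest such window starts at 16:30.

16:30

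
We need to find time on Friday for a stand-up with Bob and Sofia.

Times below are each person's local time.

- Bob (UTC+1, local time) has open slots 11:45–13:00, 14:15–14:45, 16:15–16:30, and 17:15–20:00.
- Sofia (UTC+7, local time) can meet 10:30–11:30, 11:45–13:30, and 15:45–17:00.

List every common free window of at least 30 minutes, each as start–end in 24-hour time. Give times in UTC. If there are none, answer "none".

Bob → UTC: 10:45–12:00, 13:15–13:45, 15:15–15:30, 16:15–19:00.
Sofia → UTC: 03:30–04:30, 04:45–06:30, 08:45–10:00.
Bob ∩ Sofia: (none).
Windows ≥ 30 min: (none).

none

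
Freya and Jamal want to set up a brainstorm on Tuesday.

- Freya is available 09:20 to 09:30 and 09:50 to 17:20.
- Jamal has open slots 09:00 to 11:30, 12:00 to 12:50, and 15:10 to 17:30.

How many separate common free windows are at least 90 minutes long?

2

Freya ∩ Jamal: 09:20–09:30, 09:50–11:30, 12:00–12:50, 15:10–17:20.
Windows ≥ 90 min: 09:50–11:30, 15:10–17:20.
That's 2 windows.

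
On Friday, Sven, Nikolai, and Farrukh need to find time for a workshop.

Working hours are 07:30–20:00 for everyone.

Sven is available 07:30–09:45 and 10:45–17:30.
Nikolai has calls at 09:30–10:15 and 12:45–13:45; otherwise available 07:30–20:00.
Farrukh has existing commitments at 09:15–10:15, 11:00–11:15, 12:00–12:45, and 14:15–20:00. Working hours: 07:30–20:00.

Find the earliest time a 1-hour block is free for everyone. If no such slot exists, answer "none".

Nikolai free within 07:30–20:00: 07:30–09:30, 10:15–12:45, 13:45–20:00.
Farrukh free within 07:30–20:00: 07:30–09:15, 10:15–11:00, 11:15–12:00, 12:45–14:15.
Sven ∩ Nikolai: 07:30–09:30, 10:45–12:45, 13:45–17:30.
Sven ∩ Nikolai ∩ Farrukh: 07:30–09:15, 10:45–11:00, 11:15–12:00, 13:45–14:15.
Windows ≥ 60 min: 07:30–09:15.
Earliest such window starts at 07:30.

07:30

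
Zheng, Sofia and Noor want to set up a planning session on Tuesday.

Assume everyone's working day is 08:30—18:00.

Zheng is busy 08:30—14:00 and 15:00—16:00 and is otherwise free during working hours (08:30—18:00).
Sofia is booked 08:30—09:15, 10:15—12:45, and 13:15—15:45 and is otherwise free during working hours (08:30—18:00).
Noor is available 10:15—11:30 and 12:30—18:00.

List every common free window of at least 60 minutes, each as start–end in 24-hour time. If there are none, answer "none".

16:00–18:00

Zheng free within 08:30–18:00: 14:00–15:00, 16:00–18:00.
Sofia free within 08:30–18:00: 09:15–10:15, 12:45–13:15, 15:45–18:00.
Zheng ∩ Sofia: 16:00–18:00.
Zheng ∩ Sofia ∩ Noor: 16:00–18:00.
Windows ≥ 60 min: 16:00–18:00.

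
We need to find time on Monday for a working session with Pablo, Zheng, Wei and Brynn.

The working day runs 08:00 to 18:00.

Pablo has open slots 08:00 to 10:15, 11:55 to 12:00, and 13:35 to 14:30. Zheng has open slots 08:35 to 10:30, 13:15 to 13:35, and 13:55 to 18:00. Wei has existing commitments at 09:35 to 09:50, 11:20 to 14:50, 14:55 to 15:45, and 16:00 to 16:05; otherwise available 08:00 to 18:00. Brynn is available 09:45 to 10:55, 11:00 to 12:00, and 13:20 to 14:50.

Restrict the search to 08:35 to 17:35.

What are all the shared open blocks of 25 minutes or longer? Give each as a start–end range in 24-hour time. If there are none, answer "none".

09:50–10:15

Wei free within 08:00–18:00: 08:00–09:35, 09:50–11:20, 14:50–14:55, 15:45–16:00, 16:05–18:00.
Pablo ∩ Zheng: 08:35–10:15, 13:55–14:30.
Pablo ∩ Zheng ∩ Wei: 08:35–09:35, 09:50–10:15.
Pablo ∩ Zheng ∩ Wei ∩ Brynn: 09:50–10:15.
Restricted to 08:35–17:35: 09:50–10:15.
Windows ≥ 25 min: 09:50–10:15.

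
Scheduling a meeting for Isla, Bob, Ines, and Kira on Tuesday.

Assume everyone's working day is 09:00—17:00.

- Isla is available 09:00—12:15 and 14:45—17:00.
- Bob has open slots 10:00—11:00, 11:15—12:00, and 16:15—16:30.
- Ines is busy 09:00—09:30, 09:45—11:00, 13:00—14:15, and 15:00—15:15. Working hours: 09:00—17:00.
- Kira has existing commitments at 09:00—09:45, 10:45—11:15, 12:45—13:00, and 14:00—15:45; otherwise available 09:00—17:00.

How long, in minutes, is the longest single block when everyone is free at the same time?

Ines free within 09:00–17:00: 09:30–09:45, 11:00–13:00, 14:15–15:00, 15:15–17:00.
Kira free within 09:00–17:00: 09:45–10:45, 11:15–12:45, 13:00–14:00, 15:45–17:00.
Isla ∩ Bob: 10:00–11:00, 11:15–12:00, 16:15–16:30.
Isla ∩ Bob ∩ Ines: 11:15–12:00, 16:15–16:30.
Isla ∩ Bob ∩ Ines ∩ Kira: 11:15–12:00, 16:15–16:30.
Common window lengths: 45, 15 min; longest is 45.

45 minutes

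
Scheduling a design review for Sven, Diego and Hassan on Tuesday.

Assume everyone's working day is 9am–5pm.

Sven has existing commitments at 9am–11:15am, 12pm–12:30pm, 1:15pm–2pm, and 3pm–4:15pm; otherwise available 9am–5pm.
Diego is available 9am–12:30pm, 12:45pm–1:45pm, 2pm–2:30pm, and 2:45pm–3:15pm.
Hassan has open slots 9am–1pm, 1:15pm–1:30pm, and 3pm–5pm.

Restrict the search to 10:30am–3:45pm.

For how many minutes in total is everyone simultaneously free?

60 minutes

Sven free within 09:00–17:00: 11:15–12:00, 12:30–13:15, 14:00–15:00, 16:15–17:00.
Sven ∩ Diego: 11:15–12:00, 12:45–13:15, 14:00–14:30, 14:45–15:00.
Sven ∩ Diego ∩ Hassan: 11:15–12:00, 12:45–13:00.
Restricted to 10:30–15:45: 11:15–12:00, 12:45–13:00.
Total common minutes: 45 + 15 = 60.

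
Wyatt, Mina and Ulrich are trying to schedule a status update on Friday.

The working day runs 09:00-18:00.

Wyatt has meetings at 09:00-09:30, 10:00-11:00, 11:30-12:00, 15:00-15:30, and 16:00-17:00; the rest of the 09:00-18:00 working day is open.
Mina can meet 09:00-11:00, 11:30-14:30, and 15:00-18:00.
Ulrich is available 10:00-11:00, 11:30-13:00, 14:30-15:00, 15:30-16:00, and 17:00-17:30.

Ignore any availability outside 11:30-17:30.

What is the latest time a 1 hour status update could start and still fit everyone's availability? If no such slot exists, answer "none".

Wyatt free within 09:00–18:00: 09:30–10:00, 11:00–11:30, 12:00–15:00, 15:30–16:00, 17:00–18:00.
Wyatt ∩ Mina: 09:30–10:00, 12:00–14:30, 15:30–16:00, 17:00–18:00.
Wyatt ∩ Mina ∩ Ulrich: 12:00–13:00, 15:30–16:00, 17:00–17:30.
Restricted to 11:30–17:30: 12:00–13:00, 15:30–16:00, 17:00–17:30.
Windows ≥ 60 min: 12:00–13:00.
Latest start in the last window 12:00–13:00 is 13:00 − 60 min = 12:00.

12:00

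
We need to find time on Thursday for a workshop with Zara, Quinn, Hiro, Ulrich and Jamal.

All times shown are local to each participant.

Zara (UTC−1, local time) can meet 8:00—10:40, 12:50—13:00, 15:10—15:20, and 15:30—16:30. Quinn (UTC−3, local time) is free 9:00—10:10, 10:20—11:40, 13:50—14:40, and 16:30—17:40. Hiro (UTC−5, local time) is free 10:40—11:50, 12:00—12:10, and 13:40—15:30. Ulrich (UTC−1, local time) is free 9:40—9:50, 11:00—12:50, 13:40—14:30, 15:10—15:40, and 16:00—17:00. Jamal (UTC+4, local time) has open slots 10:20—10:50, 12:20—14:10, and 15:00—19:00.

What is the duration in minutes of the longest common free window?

Zara → UTC: 09:00–11:40, 13:50–14:00, 16:10–16:20, 16:30–17:30.
Quinn → UTC: 12:00–13:10, 13:20–14:40, 16:50–17:40, 19:30–20:40.
Hiro → UTC: 15:40–16:50, 17:00–17:10, 18:40–20:30.
Ulrich → UTC: 10:40–10:50, 12:00–13:50, 14:40–15:30, 16:10–16:40, 17:00–18:00.
Jamal → UTC: 06:20–06:50, 08:20–10:10, 11:00–15:00.
Zara ∩ Quinn: 13:50–14:00, 16:50–17:30.
Zara ∩ Quinn ∩ Hiro: 17:00–17:10.
Zara ∩ Quinn ∩ Hiro ∩ Ulrich: 17:00–17:10.
Zara ∩ Quinn ∩ Hiro ∩ Ulrich ∩ Jamal: (none).
No common window.

0 minutes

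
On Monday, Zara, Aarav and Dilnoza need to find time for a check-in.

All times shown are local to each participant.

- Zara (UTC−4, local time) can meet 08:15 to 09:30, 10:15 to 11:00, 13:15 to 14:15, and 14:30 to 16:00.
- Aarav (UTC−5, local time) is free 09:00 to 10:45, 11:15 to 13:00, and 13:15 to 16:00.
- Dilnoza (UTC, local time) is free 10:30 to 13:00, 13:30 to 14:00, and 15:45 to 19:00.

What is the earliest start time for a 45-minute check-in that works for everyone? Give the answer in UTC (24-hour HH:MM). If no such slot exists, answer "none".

17:15

Zara → UTC: 12:15–13:30, 14:15–15:00, 17:15–18:15, 18:30–20:00.
Aarav → UTC: 14:00–15:45, 16:15–18:00, 18:15–21:00.
Dilnoza → UTC: 10:30–13:00, 13:30–14:00, 15:45–19:00.
Zara ∩ Aarav: 14:15–15:00, 17:15–18:00, 18:30–20:00.
Zara ∩ Aarav ∩ Dilnoza: 17:15–18:00, 18:30–19:00.
Windows ≥ 45 min: 17:15–18:00.
Earliest such window starts at 17:15.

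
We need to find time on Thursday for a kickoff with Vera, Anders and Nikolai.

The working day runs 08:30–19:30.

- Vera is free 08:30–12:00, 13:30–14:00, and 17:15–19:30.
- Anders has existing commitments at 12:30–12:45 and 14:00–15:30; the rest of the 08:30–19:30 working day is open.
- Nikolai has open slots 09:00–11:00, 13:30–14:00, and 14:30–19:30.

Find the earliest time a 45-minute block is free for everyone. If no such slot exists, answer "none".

Anders free within 08:30–19:30: 08:30–12:30, 12:45–14:00, 15:30–19:30.
Vera ∩ Anders: 08:30–12:00, 13:30–14:00, 17:15–19:30.
Vera ∩ Anders ∩ Nikolai: 09:00–11:00, 13:30–14:00, 17:15–19:30.
Windows ≥ 45 min: 09:00–11:00, 17:15–19:30.
Earliest such window starts at 09:00.

09:00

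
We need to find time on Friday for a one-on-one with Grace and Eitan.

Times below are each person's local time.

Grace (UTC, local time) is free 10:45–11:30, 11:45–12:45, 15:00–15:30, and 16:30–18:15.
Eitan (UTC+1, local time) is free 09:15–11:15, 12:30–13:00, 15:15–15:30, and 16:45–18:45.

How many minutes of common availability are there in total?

Grace → UTC: 10:45–11:30, 11:45–12:45, 15:00–15:30, 16:30–18:15.
Eitan → UTC: 08:15–10:15, 11:30–12:00, 14:15–14:30, 15:45–17:45.
Grace ∩ Eitan: 11:45–12:00, 16:30–17:45.
Total common minutes: 15 + 75 = 90.

90 minutes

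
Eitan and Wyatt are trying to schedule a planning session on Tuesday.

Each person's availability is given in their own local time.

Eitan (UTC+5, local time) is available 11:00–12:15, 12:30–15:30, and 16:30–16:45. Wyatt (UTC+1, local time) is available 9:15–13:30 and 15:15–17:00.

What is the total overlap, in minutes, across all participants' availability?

Eitan → UTC: 06:00–07:15, 07:30–10:30, 11:30–11:45.
Wyatt → UTC: 08:15–12:30, 14:15–16:00.
Eitan ∩ Wyatt: 08:15–10:30, 11:30–11:45.
Total common minutes: 135 + 15 = 150.

150 minutes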